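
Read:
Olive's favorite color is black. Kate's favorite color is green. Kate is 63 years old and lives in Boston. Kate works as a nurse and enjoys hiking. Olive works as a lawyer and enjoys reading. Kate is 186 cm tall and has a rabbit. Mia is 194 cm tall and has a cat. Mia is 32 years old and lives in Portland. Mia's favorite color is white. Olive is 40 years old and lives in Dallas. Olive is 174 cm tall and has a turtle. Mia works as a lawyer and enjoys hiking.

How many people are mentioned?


People: Olive, Mia, Kate. Count = 3

3


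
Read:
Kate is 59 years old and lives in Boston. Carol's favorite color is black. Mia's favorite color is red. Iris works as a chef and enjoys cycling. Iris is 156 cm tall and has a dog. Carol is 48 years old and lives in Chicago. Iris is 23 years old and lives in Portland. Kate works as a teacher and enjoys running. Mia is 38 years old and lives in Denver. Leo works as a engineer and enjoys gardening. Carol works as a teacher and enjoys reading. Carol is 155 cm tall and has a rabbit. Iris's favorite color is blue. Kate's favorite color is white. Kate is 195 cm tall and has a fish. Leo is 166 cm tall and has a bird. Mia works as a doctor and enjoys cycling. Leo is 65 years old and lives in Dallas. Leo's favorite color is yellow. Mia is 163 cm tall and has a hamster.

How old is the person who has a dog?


Person with dog is Iris, age 23

23


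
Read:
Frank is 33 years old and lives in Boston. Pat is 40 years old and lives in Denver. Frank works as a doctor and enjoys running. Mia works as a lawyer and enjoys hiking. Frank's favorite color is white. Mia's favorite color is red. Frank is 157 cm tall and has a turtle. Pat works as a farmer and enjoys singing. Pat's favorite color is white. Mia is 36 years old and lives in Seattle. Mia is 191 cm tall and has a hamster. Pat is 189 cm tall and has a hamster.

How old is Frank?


Frank is 33 years old

33


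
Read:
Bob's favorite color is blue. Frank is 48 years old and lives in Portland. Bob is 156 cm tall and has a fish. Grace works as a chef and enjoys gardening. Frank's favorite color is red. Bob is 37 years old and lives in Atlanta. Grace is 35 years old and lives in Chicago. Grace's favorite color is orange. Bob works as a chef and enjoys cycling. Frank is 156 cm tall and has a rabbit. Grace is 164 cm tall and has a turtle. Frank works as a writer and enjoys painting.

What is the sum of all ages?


48+35+37 = 120

120


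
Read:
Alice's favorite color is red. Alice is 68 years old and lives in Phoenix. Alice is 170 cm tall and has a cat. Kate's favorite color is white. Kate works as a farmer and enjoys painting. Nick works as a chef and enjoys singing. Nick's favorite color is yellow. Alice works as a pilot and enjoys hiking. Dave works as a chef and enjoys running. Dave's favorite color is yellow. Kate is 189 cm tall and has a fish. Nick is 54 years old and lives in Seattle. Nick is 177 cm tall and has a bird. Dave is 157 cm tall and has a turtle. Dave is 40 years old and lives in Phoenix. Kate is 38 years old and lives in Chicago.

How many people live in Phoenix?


Count in Phoenix: 2

2


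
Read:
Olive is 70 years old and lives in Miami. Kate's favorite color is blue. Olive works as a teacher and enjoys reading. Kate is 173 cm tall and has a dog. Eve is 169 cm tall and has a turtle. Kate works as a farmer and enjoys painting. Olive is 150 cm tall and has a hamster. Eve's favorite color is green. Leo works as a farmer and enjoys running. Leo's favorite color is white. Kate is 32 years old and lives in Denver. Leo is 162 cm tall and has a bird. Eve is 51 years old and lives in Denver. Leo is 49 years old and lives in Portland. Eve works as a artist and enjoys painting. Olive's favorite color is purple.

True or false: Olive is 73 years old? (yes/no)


Olive is actually 70. no

no


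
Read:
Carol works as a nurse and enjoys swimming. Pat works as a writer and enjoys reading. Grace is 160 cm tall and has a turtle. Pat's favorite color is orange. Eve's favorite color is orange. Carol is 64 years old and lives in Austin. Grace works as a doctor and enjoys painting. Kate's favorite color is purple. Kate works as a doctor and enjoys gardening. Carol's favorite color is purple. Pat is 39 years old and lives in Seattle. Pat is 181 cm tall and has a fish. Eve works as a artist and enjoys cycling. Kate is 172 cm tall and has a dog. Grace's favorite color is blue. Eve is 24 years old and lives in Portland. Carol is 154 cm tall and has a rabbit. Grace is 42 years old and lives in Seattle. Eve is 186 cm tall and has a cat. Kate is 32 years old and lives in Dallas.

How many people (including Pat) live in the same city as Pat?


Pat lives in Seattle. Count = 2

2


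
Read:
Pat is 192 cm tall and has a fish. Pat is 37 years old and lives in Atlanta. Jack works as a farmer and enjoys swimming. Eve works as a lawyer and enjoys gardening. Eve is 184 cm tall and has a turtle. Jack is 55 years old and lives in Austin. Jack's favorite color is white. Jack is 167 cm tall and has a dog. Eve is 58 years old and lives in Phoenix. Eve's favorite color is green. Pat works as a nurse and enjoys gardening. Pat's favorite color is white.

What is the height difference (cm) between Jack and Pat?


|167 - 192| = 25

25


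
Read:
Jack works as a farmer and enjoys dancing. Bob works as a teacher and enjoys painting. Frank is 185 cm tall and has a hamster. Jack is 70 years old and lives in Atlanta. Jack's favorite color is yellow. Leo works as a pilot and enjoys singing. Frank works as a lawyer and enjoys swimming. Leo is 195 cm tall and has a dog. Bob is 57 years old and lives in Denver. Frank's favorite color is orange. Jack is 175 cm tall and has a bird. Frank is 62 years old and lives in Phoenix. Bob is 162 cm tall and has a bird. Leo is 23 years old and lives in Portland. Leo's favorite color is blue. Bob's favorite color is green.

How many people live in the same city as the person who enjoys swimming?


Person with hobby swimming is Frank, city Phoenix. Count = 1

1


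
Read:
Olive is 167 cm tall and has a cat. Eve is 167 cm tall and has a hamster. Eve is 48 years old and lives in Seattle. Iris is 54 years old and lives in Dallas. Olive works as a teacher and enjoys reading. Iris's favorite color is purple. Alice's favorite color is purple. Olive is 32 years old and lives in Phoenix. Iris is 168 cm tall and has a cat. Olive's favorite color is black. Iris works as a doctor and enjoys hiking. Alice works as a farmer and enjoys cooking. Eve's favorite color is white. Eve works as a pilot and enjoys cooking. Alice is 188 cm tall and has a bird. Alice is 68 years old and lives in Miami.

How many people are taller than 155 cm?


Taller than 155: 4

4


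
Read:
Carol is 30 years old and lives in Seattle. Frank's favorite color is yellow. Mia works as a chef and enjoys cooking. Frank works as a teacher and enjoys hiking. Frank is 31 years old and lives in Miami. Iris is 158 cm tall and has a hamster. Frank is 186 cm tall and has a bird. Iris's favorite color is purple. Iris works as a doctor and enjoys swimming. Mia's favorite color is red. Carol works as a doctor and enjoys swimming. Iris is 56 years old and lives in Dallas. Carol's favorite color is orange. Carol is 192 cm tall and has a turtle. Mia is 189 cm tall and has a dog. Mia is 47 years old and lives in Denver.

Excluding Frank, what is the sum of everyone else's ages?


Sum (excluding Frank): 133

133


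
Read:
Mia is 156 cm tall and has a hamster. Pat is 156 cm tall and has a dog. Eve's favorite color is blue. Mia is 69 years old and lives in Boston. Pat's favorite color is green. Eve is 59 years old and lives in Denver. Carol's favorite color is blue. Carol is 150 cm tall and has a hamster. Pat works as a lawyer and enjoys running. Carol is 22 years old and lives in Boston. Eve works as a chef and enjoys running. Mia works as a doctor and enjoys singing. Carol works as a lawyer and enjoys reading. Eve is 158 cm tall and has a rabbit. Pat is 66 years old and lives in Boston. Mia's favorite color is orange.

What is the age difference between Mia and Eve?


|69 - 59| = 10

10


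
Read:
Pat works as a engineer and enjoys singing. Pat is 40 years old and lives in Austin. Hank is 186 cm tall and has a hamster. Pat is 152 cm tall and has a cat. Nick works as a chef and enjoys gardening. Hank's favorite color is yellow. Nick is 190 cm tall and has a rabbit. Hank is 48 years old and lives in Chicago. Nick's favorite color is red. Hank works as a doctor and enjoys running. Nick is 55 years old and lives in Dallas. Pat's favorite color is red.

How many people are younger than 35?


Filter: 0

0


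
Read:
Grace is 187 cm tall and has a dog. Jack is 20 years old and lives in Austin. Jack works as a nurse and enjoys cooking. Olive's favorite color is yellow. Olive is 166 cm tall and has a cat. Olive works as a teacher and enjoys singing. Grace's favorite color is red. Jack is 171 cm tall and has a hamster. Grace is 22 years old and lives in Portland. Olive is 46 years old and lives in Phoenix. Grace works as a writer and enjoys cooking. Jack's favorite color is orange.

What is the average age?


Sum=88, n=3, avg=29.33

29.33


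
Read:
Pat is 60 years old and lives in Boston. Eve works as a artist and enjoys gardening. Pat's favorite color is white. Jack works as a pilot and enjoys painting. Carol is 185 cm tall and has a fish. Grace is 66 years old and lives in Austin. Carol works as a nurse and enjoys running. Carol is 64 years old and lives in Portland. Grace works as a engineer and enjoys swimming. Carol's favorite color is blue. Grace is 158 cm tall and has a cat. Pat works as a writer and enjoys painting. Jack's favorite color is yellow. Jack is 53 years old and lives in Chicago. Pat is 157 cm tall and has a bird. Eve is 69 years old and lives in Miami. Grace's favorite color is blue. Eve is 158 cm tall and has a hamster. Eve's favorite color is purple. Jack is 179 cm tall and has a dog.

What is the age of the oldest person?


Oldest: Eve at 69

69


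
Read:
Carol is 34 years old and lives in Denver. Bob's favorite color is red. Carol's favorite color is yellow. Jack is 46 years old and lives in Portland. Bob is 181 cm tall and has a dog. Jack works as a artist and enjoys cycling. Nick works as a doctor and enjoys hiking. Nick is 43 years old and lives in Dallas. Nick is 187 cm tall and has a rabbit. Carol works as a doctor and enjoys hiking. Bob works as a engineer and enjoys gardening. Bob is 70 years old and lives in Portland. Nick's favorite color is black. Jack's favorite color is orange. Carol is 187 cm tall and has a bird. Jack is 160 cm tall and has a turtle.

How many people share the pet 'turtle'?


Count: 1

1


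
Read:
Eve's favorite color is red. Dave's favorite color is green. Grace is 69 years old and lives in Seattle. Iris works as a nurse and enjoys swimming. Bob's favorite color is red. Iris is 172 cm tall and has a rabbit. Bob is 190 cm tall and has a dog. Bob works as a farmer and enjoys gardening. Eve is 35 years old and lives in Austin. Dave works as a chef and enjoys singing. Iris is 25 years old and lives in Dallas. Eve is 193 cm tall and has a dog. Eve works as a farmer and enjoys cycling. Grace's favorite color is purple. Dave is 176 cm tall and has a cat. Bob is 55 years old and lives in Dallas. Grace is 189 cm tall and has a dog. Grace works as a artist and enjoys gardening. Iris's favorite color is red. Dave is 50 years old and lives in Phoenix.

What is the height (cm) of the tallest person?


Tallest: Eve at 193 cm

193


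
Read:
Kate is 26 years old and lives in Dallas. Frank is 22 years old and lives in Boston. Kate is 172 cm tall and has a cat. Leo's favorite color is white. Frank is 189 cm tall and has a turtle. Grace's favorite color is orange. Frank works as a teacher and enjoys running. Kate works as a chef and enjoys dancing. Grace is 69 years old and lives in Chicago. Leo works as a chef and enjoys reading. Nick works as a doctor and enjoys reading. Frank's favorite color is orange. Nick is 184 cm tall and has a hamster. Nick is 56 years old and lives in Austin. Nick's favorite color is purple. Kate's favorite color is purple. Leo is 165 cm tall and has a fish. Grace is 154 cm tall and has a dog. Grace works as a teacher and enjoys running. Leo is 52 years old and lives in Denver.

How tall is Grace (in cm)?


Grace is 154 cm tall

154


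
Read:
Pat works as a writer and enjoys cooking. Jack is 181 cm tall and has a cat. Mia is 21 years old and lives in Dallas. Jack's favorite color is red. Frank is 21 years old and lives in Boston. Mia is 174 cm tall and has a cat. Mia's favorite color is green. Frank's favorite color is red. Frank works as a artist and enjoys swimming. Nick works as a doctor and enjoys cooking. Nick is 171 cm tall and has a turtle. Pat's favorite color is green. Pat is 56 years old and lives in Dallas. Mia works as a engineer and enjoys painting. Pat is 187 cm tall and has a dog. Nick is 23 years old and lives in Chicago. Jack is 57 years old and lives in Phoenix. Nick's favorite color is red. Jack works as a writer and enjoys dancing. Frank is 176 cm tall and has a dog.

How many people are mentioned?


People: Jack, Mia, Nick, Pat, Frank. Count = 5

5


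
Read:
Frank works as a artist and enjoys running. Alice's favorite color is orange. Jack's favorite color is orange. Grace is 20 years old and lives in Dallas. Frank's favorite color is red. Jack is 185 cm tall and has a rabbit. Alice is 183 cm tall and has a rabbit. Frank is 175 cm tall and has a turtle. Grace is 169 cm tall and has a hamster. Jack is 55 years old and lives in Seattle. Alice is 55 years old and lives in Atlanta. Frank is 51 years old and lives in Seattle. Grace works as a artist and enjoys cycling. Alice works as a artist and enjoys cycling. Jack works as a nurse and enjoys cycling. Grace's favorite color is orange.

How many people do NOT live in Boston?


Not in Boston: 4

4


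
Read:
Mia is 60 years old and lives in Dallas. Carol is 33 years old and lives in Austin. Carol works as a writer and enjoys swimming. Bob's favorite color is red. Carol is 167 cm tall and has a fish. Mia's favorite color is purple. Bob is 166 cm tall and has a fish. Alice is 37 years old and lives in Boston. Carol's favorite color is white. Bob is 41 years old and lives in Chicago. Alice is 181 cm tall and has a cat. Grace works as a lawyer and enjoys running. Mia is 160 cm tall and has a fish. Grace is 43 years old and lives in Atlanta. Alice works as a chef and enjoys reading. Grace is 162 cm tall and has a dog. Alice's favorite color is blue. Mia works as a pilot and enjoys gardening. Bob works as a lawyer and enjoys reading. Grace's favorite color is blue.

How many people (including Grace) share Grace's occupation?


Grace is a lawyer. Count = 2

2


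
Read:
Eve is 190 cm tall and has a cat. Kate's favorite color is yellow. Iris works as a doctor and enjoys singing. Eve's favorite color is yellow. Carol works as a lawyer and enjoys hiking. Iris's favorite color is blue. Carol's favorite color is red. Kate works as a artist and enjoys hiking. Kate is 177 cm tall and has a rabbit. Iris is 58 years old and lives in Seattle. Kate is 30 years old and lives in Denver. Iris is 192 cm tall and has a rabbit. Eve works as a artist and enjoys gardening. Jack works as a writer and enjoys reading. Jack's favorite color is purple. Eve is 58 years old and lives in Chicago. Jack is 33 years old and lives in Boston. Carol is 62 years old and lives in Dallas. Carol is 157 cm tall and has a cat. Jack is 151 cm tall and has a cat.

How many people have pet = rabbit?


Count: 2

2


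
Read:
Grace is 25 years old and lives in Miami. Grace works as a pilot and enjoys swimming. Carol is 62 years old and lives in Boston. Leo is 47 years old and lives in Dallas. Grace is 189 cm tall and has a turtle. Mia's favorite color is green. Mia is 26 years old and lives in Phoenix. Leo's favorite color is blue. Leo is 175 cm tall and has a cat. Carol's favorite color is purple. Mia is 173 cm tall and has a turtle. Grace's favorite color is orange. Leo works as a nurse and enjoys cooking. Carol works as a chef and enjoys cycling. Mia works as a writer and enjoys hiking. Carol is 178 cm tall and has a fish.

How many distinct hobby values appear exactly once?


Unique hobby values: 4

4


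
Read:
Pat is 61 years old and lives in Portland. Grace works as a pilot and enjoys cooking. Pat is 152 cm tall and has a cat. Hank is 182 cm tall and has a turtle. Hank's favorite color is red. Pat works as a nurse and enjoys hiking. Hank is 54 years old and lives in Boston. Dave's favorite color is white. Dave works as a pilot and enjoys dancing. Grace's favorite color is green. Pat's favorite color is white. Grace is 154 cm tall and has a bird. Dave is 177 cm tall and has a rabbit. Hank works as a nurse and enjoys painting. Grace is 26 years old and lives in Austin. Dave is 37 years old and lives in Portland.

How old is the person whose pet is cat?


Person with pet=cat is Pat, age 61

61


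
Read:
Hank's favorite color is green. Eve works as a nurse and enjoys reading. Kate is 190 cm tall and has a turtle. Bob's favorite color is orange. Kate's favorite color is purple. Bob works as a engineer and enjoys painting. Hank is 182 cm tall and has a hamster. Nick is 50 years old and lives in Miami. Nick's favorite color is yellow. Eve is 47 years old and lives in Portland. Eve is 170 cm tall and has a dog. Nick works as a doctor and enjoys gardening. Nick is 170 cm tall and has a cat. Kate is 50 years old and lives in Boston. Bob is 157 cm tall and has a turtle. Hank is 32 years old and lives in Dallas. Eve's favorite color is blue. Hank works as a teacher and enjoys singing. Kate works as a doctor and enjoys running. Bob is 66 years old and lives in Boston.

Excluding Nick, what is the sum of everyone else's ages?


Sum (excluding Nick): 195

195


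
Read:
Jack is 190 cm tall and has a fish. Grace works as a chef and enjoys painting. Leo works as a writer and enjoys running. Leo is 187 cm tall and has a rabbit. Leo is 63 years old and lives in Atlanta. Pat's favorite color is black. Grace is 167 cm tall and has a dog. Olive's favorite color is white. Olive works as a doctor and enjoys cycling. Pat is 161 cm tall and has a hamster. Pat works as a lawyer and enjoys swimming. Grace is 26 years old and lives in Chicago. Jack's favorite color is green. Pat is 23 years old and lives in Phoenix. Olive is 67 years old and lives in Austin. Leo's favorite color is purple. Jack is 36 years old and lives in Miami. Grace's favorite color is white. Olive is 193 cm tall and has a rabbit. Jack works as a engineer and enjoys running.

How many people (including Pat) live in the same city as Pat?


Pat lives in Phoenix. Count = 1

1


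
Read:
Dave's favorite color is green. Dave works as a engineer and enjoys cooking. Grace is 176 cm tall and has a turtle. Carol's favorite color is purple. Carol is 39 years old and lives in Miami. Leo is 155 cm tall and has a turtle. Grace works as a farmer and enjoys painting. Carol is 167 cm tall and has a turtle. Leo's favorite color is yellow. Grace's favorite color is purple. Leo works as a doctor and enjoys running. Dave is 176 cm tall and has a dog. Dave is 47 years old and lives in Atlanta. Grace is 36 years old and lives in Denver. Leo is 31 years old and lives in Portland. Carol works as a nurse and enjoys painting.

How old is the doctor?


The doctor is Leo, age 31

31


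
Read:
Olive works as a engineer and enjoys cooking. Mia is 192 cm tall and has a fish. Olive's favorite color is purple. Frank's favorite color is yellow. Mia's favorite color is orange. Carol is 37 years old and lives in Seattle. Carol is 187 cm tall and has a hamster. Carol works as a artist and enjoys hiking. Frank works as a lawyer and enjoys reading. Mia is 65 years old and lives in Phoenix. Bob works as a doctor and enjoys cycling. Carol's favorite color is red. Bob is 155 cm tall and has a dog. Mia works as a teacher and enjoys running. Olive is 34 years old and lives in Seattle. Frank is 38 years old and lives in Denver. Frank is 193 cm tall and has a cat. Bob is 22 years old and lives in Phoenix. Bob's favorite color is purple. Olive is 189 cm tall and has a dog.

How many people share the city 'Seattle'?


Count: 2

2


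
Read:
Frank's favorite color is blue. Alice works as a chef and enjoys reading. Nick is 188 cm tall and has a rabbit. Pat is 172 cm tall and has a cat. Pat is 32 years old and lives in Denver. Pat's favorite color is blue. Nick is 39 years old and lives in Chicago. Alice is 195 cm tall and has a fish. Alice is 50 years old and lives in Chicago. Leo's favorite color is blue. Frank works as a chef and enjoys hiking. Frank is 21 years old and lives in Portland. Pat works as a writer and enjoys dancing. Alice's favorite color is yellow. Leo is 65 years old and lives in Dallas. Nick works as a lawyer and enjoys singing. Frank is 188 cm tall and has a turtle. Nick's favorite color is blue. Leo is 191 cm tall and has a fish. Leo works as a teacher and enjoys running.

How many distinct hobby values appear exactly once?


Unique hobby values: 5

5


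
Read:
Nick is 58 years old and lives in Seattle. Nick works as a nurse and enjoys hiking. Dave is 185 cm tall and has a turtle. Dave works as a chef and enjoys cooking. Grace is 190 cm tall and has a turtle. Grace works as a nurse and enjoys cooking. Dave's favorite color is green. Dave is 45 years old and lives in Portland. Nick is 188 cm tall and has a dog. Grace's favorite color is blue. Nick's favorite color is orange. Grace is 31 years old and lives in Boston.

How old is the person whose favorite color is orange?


Person with favorite color=orange is Nick, age 58

58


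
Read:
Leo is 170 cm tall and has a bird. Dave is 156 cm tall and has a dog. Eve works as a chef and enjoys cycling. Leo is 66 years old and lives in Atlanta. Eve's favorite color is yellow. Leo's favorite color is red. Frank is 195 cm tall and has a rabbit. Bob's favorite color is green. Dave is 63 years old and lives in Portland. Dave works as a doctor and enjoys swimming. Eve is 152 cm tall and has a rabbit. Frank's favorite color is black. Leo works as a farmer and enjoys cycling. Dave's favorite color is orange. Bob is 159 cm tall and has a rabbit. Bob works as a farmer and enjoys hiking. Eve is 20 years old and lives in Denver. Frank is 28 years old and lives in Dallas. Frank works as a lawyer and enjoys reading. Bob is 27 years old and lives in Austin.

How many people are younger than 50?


Filter: 3

3


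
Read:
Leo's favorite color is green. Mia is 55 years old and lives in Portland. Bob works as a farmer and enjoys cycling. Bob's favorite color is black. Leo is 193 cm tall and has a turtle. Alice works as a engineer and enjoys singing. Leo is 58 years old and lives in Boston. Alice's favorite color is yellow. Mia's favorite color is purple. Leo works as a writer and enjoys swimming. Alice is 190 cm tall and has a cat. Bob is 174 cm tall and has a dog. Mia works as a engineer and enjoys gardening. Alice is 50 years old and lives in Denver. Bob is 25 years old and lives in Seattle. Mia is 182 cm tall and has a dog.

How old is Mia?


Mia is 55 years old

55


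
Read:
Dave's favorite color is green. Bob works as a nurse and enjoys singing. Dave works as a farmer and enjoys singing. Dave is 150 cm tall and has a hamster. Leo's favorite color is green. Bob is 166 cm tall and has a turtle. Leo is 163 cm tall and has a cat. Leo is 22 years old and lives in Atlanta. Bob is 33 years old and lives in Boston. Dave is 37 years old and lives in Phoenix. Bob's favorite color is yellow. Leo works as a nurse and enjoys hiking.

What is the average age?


Sum=92, n=3, avg=30.67

30.67


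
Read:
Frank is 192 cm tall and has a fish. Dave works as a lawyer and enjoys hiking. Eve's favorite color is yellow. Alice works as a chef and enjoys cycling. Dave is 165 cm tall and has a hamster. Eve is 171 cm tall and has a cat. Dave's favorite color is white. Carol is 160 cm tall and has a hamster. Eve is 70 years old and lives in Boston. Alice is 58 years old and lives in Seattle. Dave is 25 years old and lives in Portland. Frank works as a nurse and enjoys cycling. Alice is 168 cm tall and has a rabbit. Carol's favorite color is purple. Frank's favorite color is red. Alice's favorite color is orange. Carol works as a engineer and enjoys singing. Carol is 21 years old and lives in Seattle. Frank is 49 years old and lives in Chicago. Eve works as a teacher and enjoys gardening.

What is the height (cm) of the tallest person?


Tallest: Frank at 192 cm

192


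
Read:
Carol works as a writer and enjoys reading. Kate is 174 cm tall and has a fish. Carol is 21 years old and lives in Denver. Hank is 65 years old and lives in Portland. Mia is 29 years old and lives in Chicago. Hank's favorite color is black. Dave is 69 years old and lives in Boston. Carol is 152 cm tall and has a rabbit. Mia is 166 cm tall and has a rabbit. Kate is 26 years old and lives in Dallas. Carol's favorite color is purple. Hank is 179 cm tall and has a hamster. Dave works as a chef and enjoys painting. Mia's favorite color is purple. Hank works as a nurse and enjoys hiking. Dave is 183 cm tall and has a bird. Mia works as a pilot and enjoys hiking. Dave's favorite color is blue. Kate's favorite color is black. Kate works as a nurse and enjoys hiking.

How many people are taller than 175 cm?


Taller than 175: 2

2


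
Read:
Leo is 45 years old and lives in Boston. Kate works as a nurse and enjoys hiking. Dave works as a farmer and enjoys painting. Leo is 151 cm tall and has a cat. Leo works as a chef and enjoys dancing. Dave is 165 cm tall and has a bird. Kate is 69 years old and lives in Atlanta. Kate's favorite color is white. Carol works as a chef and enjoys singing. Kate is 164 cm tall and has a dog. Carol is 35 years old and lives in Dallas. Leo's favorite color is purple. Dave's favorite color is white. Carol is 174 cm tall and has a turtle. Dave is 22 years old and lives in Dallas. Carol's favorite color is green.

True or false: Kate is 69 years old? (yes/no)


Kate is actually 69. yes

yes


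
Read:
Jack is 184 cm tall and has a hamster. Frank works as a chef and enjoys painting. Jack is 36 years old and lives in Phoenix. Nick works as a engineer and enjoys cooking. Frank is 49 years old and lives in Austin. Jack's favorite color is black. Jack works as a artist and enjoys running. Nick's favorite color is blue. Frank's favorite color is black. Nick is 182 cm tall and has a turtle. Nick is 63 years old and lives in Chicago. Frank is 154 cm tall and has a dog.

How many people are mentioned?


People: Frank, Jack, Nick. Count = 3

3


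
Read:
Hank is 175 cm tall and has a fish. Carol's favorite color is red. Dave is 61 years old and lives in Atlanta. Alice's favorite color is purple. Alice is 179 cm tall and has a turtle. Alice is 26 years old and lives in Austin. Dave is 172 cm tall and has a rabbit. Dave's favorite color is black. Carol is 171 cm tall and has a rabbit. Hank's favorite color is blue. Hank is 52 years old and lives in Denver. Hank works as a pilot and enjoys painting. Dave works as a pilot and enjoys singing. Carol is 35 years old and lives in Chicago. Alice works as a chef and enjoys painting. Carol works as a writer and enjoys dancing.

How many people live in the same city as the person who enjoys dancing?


Person with hobby dancing is Carol, city Chicago. Count = 1

1


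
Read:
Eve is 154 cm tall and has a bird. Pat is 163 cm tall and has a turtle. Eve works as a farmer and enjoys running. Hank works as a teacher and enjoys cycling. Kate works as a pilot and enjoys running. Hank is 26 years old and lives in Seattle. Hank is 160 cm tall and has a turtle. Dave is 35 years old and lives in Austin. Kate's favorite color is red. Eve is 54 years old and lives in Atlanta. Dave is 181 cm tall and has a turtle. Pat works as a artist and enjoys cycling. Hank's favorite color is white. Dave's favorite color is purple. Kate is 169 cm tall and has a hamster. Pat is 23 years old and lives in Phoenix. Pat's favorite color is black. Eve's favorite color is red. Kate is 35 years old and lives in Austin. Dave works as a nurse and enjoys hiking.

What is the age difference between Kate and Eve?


|35 - 54| = 19

19


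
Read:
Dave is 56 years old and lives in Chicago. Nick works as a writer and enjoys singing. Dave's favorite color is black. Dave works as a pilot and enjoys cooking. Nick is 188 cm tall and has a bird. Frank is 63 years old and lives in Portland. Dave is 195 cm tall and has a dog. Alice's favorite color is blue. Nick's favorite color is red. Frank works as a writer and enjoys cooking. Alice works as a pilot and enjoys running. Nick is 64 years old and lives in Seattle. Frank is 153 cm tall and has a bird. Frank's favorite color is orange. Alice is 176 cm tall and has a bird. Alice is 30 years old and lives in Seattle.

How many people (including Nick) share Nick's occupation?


Nick is a writer. Count = 2

2


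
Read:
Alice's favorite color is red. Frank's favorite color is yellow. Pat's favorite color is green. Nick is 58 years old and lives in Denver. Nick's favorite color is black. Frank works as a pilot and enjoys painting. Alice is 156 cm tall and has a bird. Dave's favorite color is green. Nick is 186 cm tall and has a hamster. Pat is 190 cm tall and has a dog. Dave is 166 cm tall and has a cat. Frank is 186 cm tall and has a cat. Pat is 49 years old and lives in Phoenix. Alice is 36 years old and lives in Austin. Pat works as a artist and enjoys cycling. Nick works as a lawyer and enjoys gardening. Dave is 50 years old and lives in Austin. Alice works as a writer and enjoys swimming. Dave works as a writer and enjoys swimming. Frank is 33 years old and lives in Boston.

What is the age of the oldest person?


Oldest: Nick at 58

58


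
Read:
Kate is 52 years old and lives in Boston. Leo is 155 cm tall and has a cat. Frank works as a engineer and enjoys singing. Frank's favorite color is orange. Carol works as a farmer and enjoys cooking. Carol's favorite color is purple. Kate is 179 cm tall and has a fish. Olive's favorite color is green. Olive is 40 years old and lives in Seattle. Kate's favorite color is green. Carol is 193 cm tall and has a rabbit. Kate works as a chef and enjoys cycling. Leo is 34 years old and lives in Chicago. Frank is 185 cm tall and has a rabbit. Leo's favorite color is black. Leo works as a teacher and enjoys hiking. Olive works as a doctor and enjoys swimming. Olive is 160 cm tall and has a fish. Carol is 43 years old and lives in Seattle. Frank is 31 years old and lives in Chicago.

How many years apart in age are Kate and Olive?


52 vs 40, diff = 12

12


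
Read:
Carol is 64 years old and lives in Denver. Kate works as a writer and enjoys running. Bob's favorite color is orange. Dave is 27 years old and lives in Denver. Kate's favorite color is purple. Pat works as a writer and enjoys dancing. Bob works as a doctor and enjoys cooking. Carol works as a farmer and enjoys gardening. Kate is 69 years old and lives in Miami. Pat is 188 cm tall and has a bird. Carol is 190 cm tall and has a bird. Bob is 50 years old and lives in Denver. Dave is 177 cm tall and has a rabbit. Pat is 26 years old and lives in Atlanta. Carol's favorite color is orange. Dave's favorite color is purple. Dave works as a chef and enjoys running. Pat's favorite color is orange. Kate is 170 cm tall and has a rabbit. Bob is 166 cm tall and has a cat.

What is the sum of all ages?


50+26+64+69+27 = 236

236


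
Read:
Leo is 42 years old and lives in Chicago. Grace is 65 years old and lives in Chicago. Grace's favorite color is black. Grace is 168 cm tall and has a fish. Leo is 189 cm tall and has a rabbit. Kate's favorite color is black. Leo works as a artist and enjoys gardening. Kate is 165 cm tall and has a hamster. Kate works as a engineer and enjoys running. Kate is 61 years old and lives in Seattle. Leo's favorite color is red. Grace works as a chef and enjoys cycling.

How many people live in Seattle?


Count in Seattle: 1

1


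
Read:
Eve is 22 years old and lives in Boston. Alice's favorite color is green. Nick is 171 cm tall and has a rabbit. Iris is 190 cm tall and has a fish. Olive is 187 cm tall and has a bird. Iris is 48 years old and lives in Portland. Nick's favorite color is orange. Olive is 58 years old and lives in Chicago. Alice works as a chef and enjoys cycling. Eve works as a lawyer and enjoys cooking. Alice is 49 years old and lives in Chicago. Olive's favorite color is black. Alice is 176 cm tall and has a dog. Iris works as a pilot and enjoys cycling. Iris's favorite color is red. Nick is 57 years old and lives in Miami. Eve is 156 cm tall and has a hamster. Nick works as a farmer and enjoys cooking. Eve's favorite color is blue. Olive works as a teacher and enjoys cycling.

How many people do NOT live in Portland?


Not in Portland: 4

4


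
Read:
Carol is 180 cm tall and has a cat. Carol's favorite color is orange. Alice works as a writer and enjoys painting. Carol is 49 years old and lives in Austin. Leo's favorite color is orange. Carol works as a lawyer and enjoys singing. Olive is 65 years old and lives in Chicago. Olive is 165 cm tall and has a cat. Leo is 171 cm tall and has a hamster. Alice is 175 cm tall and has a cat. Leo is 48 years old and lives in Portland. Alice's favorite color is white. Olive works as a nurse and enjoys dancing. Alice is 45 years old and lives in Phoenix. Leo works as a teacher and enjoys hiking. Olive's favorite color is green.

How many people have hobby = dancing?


Count: 1

1


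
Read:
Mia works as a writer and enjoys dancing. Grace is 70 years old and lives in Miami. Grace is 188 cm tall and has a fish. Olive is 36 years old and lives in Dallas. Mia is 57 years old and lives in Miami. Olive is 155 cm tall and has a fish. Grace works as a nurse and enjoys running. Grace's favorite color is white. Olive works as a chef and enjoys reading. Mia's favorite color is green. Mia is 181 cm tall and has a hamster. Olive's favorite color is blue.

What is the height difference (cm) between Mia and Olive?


|181 - 155| = 26

26


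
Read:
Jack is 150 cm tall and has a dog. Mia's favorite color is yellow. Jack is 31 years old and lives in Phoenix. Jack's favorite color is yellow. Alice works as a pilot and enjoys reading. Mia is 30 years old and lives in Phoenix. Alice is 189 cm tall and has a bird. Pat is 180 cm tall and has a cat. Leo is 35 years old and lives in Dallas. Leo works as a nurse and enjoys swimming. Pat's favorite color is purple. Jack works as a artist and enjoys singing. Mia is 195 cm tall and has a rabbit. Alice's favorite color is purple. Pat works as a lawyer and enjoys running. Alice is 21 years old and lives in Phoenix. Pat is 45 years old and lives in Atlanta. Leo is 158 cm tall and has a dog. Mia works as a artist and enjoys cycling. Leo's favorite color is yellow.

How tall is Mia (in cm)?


Mia is 195 cm tall

195


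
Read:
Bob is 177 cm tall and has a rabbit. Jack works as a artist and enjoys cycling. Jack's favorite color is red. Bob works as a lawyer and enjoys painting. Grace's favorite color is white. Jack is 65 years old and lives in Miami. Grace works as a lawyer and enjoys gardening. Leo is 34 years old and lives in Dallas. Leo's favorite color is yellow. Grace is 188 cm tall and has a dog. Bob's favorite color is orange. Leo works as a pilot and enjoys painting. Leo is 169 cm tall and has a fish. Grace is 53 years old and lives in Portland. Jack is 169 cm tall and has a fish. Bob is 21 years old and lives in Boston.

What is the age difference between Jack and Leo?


|65 - 34| = 31

31


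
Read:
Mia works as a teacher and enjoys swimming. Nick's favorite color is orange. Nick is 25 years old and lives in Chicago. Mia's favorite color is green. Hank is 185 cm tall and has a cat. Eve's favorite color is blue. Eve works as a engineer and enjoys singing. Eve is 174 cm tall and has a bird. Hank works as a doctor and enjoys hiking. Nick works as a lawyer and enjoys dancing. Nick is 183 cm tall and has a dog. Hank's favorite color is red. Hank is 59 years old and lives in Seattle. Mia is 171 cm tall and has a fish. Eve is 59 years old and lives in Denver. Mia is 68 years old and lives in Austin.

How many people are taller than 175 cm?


Taller than 175: 2

2


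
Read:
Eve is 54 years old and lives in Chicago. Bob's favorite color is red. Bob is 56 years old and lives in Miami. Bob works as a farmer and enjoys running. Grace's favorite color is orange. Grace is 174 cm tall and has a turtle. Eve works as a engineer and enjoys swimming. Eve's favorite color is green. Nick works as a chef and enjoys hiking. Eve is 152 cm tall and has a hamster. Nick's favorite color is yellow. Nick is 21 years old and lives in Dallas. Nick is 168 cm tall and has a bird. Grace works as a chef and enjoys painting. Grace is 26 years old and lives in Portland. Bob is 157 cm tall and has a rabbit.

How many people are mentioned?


People: Bob, Grace, Nick, Eve. Count = 4

4


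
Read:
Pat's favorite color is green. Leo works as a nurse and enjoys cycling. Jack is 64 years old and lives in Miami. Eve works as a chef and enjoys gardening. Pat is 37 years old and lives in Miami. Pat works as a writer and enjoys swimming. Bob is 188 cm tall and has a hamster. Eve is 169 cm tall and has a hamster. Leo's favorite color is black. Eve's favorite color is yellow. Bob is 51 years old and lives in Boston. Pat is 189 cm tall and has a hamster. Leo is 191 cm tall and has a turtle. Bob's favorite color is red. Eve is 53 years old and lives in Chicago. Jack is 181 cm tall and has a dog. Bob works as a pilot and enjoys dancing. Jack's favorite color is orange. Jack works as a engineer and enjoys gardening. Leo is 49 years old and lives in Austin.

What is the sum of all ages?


49+53+64+51+37 = 254

254


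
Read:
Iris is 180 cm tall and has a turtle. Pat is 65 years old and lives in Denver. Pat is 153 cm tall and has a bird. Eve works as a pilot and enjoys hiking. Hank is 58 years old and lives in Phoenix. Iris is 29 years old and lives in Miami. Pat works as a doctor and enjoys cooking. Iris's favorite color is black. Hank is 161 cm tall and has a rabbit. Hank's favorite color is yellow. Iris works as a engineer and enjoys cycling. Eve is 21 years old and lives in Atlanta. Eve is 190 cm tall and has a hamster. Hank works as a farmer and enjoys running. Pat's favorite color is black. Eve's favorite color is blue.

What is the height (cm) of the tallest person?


Tallest: Eve at 190 cm

190


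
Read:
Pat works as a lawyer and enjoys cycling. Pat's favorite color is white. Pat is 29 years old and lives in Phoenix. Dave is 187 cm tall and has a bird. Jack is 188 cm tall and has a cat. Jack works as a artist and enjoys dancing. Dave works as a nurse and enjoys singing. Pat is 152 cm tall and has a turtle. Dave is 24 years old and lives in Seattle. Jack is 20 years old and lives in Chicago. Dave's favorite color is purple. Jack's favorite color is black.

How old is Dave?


Dave is 24 years old

24


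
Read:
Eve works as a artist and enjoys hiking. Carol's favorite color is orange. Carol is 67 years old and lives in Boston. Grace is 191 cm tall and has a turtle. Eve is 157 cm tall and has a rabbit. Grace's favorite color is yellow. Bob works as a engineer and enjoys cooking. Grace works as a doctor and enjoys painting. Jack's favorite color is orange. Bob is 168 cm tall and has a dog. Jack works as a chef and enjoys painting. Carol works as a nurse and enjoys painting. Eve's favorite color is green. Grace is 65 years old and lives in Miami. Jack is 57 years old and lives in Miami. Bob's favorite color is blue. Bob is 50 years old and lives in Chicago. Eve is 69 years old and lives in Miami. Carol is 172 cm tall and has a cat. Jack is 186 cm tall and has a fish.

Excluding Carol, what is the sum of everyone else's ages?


Sum (excluding Carol): 241

241


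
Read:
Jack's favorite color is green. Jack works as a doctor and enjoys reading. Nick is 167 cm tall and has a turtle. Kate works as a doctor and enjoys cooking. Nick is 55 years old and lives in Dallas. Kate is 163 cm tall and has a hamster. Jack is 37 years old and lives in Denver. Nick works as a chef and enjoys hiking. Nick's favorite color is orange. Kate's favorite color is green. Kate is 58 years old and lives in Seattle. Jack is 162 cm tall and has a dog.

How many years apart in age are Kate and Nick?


58 vs 55, diff = 3

3
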